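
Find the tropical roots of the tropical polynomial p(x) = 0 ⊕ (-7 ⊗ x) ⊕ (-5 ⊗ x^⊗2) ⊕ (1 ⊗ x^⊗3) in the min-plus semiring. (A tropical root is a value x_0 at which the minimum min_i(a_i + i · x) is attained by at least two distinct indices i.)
Roots: {-6, -2, 7}

Each tropical root is a break point of the lower envelope of the lines y = a_i + i · x (there are 4 lines, with slopes 0, 1, ..., 3). Only the lines that attain the minimum somewhere contribute to roots; other lines are dominated. Here the surviving (envelope) indices are i = 3, i = 2, i = 1, i = 0.
Intersections between consecutive envelope lines give the roots: for adjacent envelope indices i < j the intersection is x = (a_i − a_j) / (j − i). Reading off the sorted break points: {-6, -2, 7}.
Verification: at each break x_0, at least two indices attain the minimum of min_i(a_i + i · x_0).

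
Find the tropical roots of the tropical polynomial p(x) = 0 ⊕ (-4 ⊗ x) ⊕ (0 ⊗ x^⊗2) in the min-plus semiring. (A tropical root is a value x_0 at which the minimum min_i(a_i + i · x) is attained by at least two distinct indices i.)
Roots: {-4, 4}

Each tropical root is a break point of the lower envelope of the lines y = a_i + i · x (there are 3 lines, with slopes 0, 1, ..., 2). Only the lines that attain the minimum somewhere contribute to roots; other lines are dominated. Here the surviving (envelope) indices are i = 2, i = 1, i = 0.
Intersections between consecutive envelope lines give the roots: for adjacent envelope indices i < j the intersection is x = (a_i − a_j) / (j − i). Reading off the sorted break points: {-4, 4}.
Verification: at each break x_0, at least two indices attain the minimum of min_i(a_i + i · x_0).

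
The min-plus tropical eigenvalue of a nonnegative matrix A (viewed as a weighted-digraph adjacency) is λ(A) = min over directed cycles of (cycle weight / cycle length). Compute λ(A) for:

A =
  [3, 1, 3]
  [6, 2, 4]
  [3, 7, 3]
λ(A) = 2

Enumerate directed cycles and compute their means (weight / length). Sample:
  cycle 0 → 0: weight = 3, length = 1, mean = 3/1 ≈ 3.000
  cycle 1 → 1: weight = 2, length = 1, mean = 2/1 ≈ 2.000
  cycle 2 → 2: weight = 3, length = 1, mean = 3/1 ≈ 3.000
  cycle 0 → 1 → 0: weight = 7, length = 2, mean = 7/2 ≈ 3.500
  cycle 0 → 2 → 0: weight = 6, length = 2, mean = 6/2 ≈ 3.000
  cycle 1 → 0 → 1: weight = 7, length = 2, mean = 7/2 ≈ 3.500
Minimum mean = 2.000, attained e.g. along the cycle 1 → 1 with weight 2 and length 1. So λ(A) = 2/1 = 2.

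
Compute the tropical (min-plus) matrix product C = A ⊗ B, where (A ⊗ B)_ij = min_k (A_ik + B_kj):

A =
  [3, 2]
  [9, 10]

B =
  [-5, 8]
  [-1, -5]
A ⊗ B =
  [-2, -3]
  [4, 5]

Apply the min-plus product entry-by-entry:
  C[0][0] = min over k of (A[0][0] + B[0][0] = 3 + -5 = -2, A[0][1] + B[1][0] = 2 + -1 = 1) = -2 (attained at k = 0)
  C[0][1] = min over k of (A[0][0] + B[0][1] = 3 + 8 = 11, A[0][1] + B[1][1] = 2 + -5 = -3) = -3 (attained at k = 1)
  C[1][0] = min over k of (A[1][0] + B[0][0] = 9 + -5 = 4, A[1][1] + B[1][0] = 10 + -1 = 9) = 4 (attained at k = 0)
  C[1][1] = min over k of (A[1][0] + B[0][1] = 9 + 8 = 17, A[1][1] + B[1][1] = 10 + -5 = 5) = 5 (attained at k = 1)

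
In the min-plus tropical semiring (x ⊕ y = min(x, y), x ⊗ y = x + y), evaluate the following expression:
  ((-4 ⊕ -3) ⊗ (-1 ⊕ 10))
((-4 ⊕ -3) ⊗ (-1 ⊕ 10)) = -5

Expand innermost to outermost. Recall ⊕ takes the minimum of its arguments and ⊗ takes their sum. Working out the expression ((-4 ⊕ -3) ⊗ (-1 ⊕ 10)) gives -5.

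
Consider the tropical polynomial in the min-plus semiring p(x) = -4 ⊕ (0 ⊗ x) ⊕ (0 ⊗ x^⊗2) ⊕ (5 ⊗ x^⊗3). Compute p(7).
p(7) = -4

A tropical monomial a ⊗ x^⊗i evaluates to a + i · x. Evaluating each term at x = 7:
  Term 0 contributes -4 + 0 · 7 = -4
  Term 1 contributes 0 + 1 · 7 = 7
  Term 2 contributes 0 + 2 · 7 = 14
  Term 3 contributes 5 + 3 · 7 = 26
p(7) = ⊕ of these = min[-4, 7, 14, 26] = -4.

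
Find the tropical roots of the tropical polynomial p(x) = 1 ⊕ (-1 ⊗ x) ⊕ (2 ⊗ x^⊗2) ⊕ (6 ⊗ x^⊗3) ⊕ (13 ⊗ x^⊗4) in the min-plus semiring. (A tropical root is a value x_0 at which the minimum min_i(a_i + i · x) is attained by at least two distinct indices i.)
Roots: {-7, -4, -3, 2}

Each tropical root is a break point of the lower envelope of the lines y = a_i + i · x (there are 5 lines, with slopes 0, 1, ..., 4). Only the lines that attain the minimum somewhere contribute to roots; other lines are dominated. Here the surviving (envelope) indices are i = 4, i = 3, i = 2, i = 1, i = 0.
Intersections between consecutive envelope lines give the roots: for adjacent envelope indices i < j the intersection is x = (a_i − a_j) / (j − i). Reading off the sorted break points: {-7, -4, -3, 2}.
Verification: at each break x_0, at least two indices attain the minimum of min_i(a_i + i · x_0).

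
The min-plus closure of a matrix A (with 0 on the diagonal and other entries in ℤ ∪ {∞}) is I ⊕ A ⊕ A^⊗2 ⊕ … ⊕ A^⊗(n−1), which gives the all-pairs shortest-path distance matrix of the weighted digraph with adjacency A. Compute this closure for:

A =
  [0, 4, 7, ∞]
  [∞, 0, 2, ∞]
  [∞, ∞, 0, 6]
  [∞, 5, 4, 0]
Closure =
  [0, 4, 6, 12]
  [∞, 0, 2, 8]
  [∞, 11, 0, 6]
  [∞, 5, 4, 0]

This is the Floyd-Warshall all-pairs shortest-path computation. For each intermediate vertex k = 0, 1, …, 3, update dist[i][j] ← min(dist[i][j], dist[i][k] + dist[k][j]). The final matrix gives, for each (i, j), the minimum total weight of any directed path from i to j (possibly empty when i = j).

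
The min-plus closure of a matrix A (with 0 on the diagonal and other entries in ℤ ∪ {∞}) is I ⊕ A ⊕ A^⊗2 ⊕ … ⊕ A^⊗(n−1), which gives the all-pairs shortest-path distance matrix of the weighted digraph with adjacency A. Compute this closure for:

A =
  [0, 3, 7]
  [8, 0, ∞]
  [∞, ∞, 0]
Closure =
  [0, 3, 7]
  [8, 0, 15]
  [∞, ∞, 0]

This is the Floyd-Warshall all-pairs shortest-path computation. For each intermediate vertex k = 0, 1, …, 2, update dist[i][j] ← min(dist[i][j], dist[i][k] + dist[k][j]). The final matrix gives, for each (i, j), the minimum total weight of any directed path from i to j (possibly empty when i = j).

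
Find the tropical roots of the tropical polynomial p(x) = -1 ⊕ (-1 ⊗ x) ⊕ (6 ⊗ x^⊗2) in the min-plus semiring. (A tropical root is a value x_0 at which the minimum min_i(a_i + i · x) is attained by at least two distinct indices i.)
Roots: {-7, 0}

Each tropical root is a break point of the lower envelope of the lines y = a_i + i · x (there are 3 lines, with slopes 0, 1, ..., 2). Only the lines that attain the minimum somewhere contribute to roots; other lines are dominated. Here the surviving (envelope) indices are i = 2, i = 1, i = 0.
Intersections between consecutive envelope lines give the roots: for adjacent envelope indices i < j the intersection is x = (a_i − a_j) / (j − i). Reading off the sorted break points: {-7, 0}.
Verification: at each break x_0, at least two indices attain the minimum of min_i(a_i + i · x_0).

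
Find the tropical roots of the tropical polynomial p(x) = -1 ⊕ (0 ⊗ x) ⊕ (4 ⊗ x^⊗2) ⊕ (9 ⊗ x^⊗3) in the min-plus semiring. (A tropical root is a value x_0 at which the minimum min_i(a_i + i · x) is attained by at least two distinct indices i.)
Roots: {-5, -4, -1}

Each tropical root is a break point of the lower envelope of the lines y = a_i + i · x (there are 4 lines, with slopes 0, 1, ..., 3). Only the lines that attain the minimum somewhere contribute to roots; other lines are dominated. Here the surviving (envelope) indices are i = 3, i = 2, i = 1, i = 0.
Intersections between consecutive envelope lines give the roots: for adjacent envelope indices i < j the intersection is x = (a_i − a_j) / (j − i). Reading off the sorted break points: {-5, -4, -1}.
Verification: at each break x_0, at least two indices attain the minimum of min_i(a_i + i · x_0).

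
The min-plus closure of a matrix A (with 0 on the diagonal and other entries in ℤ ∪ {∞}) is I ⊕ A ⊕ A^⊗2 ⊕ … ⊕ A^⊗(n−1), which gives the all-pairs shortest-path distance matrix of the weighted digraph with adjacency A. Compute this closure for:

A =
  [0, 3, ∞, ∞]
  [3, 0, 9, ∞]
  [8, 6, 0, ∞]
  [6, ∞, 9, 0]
Closure =
  [0, 3, 12, ∞]
  [3, 0, 9, ∞]
  [8, 6, 0, ∞]
  [6, 9, 9, 0]

This is the Floyd-Warshall all-pairs shortest-path computation. For each intermediate vertex k = 0, 1, …, 3, update dist[i][j] ← min(dist[i][j], dist[i][k] + dist[k][j]). The final matrix gives, for each (i, j), the minimum total weight of any directed path from i to j (possibly empty when i = j).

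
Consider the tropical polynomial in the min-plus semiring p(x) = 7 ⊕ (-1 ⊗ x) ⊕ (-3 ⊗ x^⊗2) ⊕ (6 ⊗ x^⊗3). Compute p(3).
p(3) = 2

A tropical monomial a ⊗ x^⊗i evaluates to a + i · x. Evaluating each term at x = 3:
  Term 0 contributes 7 + 0 · 3 = 7
  Term 1 contributes -1 + 1 · 3 = 2
  Term 2 contributes -3 + 2 · 3 = 3
  Term 3 contributes 6 + 3 · 3 = 15
p(3) = ⊕ of these = min[7, 2, 3, 15] = 2.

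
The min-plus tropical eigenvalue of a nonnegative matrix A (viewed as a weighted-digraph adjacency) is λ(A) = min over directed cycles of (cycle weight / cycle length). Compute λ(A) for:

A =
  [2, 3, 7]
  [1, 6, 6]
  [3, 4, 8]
λ(A) = 2

Enumerate directed cycles and compute their means (weight / length). Sample:
  cycle 0 → 0: weight = 2, length = 1, mean = 2/1 ≈ 2.000
  cycle 1 → 1: weight = 6, length = 1, mean = 6/1 ≈ 6.000
  cycle 2 → 2: weight = 8, length = 1, mean = 8/1 ≈ 8.000
  cycle 0 → 1 → 0: weight = 4, length = 2, mean = 4/2 ≈ 2.000
  cycle 0 → 2 → 0: weight = 10, length = 2, mean = 10/2 ≈ 5.000
  cycle 1 → 0 → 1: weight = 4, length = 2, mean = 4/2 ≈ 2.000
Minimum mean = 2.000, attained e.g. along the cycle 0 → 0 with weight 2 and length 1. So λ(A) = 2/1 = 2.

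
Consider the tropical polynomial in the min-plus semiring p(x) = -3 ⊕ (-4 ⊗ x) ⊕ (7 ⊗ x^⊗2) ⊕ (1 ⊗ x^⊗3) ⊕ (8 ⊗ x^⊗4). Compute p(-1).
p(-1) = -5

A tropical monomial a ⊗ x^⊗i evaluates to a + i · x. Evaluating each term at x = -1:
  Term 0 contributes -3 + 0 · -1 = -3
  Term 1 contributes -4 + 1 · -1 = -5
  Term 2 contributes 7 + 2 · -1 = 5
  Term 3 contributes 1 + 3 · -1 = -2
  Term 4 contributes 8 + 4 · -1 = 4
p(-1) = ⊕ of these = min[-3, -5, 5, -2, 4] = -5.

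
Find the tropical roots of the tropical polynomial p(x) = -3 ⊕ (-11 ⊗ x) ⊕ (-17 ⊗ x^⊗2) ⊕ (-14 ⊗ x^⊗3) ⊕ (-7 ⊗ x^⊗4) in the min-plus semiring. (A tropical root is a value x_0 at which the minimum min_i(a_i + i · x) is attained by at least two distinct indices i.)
Roots: {-7, -3, 6, 8}

Each tropical root is a break point of the lower envelope of the lines y = a_i + i · x (there are 5 lines, with slopes 0, 1, ..., 4). Only the lines that attain the minimum somewhere contribute to roots; other lines are dominated. Here the surviving (envelope) indices are i = 4, i = 3, i = 2, i = 1, i = 0.
Intersections between consecutive envelope lines give the roots: for adjacent envelope indices i < j the intersection is x = (a_i − a_j) / (j − i). Reading off the sorted break points: {-7, -3, 6, 8}.
Verification: at each break x_0, at least two indices attain the minimum of min_i(a_i + i · x_0).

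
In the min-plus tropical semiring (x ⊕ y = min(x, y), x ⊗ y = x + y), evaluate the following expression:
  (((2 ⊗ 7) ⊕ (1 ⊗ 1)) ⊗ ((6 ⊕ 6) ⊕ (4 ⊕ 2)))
(((2 ⊗ 7) ⊕ (1 ⊗ 1)) ⊗ ((6 ⊕ 6) ⊕ (4 ⊕ 2))) = 4

Expand innermost to outermost. Recall ⊕ takes the minimum of its arguments and ⊗ takes their sum. Working out the expression (((2 ⊗ 7) ⊕ (1 ⊗ 1)) ⊗ ((6 ⊕ 6) ⊕ (4 ⊕ 2))) gives 4.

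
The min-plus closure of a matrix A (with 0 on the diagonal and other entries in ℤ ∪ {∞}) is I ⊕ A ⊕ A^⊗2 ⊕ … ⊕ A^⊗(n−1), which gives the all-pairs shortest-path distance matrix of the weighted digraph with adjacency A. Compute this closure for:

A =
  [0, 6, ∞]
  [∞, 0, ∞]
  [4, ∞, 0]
Closure =
  [0, 6, ∞]
  [∞, 0, ∞]
  [4, 10, 0]

This is the Floyd-Warshall all-pairs shortest-path computation. For each intermediate vertex k = 0, 1, …, 2, update dist[i][j] ← min(dist[i][j], dist[i][k] + dist[k][j]). The final matrix gives, for each (i, j), the minimum total weight of any directed path from i to j (possibly empty when i = j).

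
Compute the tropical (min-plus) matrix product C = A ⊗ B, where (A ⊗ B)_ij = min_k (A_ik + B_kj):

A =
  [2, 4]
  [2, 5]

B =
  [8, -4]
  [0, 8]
A ⊗ B =
  [4, -2]
  [5, -2]

Apply the min-plus product entry-by-entry:
  C[0][0] = min over k of (A[0][0] + B[0][0] = 2 + 8 = 10, A[0][1] + B[1][0] = 4 + 0 = 4) = 4 (attained at k = 1)
  C[0][1] = min over k of (A[0][0] + B[0][1] = 2 + -4 = -2, A[0][1] + B[1][1] = 4 + 8 = 12) = -2 (attained at k = 0)
  C[1][0] = min over k of (A[1][0] + B[0][0] = 2 + 8 = 10, A[1][1] + B[1][0] = 5 + 0 = 5) = 5 (attained at k = 1)
  C[1][1] = min over k of (A[1][0] + B[0][1] = 2 + -4 = -2, A[1][1] + B[1][1] = 5 + 8 = 13) = -2 (attained at k = 0)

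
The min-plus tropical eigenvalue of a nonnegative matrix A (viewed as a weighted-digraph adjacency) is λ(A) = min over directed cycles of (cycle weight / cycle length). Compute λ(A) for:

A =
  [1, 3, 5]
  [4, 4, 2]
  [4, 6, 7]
λ(A) = 1

Enumerate directed cycles and compute their means (weight / length). Sample:
  cycle 0 → 0: weight = 1, length = 1, mean = 1/1 ≈ 1.000
  cycle 1 → 1: weight = 4, length = 1, mean = 4/1 ≈ 4.000
  cycle 2 → 2: weight = 7, length = 1, mean = 7/1 ≈ 7.000
  cycle 0 → 1 → 0: weight = 7, length = 2, mean = 7/2 ≈ 3.500
  cycle 0 → 2 → 0: weight = 9, length = 2, mean = 9/2 ≈ 4.500
  cycle 1 → 0 → 1: weight = 7, length = 2, mean = 7/2 ≈ 3.500
Minimum mean = 1.000, attained e.g. along the cycle 0 → 0 with weight 1 and length 1. So λ(A) = 1/1 = 1.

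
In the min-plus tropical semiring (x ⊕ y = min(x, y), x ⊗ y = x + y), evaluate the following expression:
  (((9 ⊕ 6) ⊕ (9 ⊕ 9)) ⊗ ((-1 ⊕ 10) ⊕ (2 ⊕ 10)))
(((9 ⊕ 6) ⊕ (9 ⊕ 9)) ⊗ ((-1 ⊕ 10) ⊕ (2 ⊕ 10))) = 5

Expand innermost to outermost. Recall ⊕ takes the minimum of its arguments and ⊗ takes their sum. Working out the expression (((9 ⊕ 6) ⊕ (9 ⊕ 9)) ⊗ ((-1 ⊕ 10) ⊕ (2 ⊕ 10))) gives 5.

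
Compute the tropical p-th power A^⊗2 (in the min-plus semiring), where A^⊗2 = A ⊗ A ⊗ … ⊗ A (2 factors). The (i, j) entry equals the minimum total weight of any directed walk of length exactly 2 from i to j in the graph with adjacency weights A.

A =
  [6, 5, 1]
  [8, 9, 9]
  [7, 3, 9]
A^⊗2 =
  [8, 4, 7]
  [14, 12, 9]
  [11, 12, 8]

Each entry (A^⊗2)_ij equals the minimum over all length-2 walks i = v_0 → v_1 → … → v_2 = j of Σ_t A[v_t][v_{t+1}]. For example, for (i, j) = (0, 2) we minimise over 3 possible intermediate vertex sequences; the minimum is 7, attained along the walk 0 → 0 → 2.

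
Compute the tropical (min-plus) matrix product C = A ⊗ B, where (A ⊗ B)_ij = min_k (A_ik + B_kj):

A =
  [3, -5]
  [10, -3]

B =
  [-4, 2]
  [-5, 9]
A ⊗ B =
  [-10, 4]
  [-8, 6]

Apply the min-plus product entry-by-entry:
  C[0][0] = min over k of (A[0][0] + B[0][0] = 3 + -4 = -1, A[0][1] + B[1][0] = -5 + -5 = -10) = -10 (attained at k = 1)
  C[0][1] = min over k of (A[0][0] + B[0][1] = 3 + 2 = 5, A[0][1] + B[1][1] = -5 + 9 = 4) = 4 (attained at k = 1)
  C[1][0] = min over k of (A[1][0] + B[0][0] = 10 + -4 = 6, A[1][1] + B[1][0] = -3 + -5 = -8) = -8 (attained at k = 1)
  C[1][1] = min over k of (A[1][0] + B[0][1] = 10 + 2 = 12, A[1][1] + B[1][1] = -3 + 9 = 6) = 6 (attained at k = 1)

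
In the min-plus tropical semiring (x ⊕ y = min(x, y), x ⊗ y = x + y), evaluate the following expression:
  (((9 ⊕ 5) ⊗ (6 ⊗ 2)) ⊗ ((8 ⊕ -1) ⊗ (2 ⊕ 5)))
(((9 ⊕ 5) ⊗ (6 ⊗ 2)) ⊗ ((8 ⊕ -1) ⊗ (2 ⊕ 5))) = 14

Expand innermost to outermost. Recall ⊕ takes the minimum of its arguments and ⊗ takes their sum. Working out the expression (((9 ⊕ 5) ⊗ (6 ⊗ 2)) ⊗ ((8 ⊕ -1) ⊗ (2 ⊕ 5))) gives 14.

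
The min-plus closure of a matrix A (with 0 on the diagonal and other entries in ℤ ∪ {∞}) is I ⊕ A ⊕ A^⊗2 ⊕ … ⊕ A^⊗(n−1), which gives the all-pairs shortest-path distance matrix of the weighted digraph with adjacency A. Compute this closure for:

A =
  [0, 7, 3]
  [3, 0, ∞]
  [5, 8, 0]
Closure =
  [0, 7, 3]
  [3, 0, 6]
  [5, 8, 0]

This is the Floyd-Warshall all-pairs shortest-path computation. For each intermediate vertex k = 0, 1, …, 2, update dist[i][j] ← min(dist[i][j], dist[i][k] + dist[k][j]). The final matrix gives, for each (i, j), the minimum total weight of any directed path from i to j (possibly empty when i = j).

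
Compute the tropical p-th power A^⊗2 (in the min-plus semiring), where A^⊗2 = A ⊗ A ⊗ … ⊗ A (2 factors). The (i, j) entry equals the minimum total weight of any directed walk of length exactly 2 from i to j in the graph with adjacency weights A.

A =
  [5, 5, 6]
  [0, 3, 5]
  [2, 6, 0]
A^⊗2 =
  [5, 8, 6]
  [3, 5, 5]
  [2, 6, 0]

Each entry (A^⊗2)_ij equals the minimum over all length-2 walks i = v_0 → v_1 → … → v_2 = j of Σ_t A[v_t][v_{t+1}]. For example, for (i, j) = (0, 2) we minimise over 3 possible intermediate vertex sequences; the minimum is 6, attained along the walk 0 → 2 → 2.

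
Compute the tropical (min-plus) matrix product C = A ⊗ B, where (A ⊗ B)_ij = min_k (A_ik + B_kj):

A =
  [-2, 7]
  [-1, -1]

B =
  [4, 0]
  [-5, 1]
A ⊗ B =
  [2, -2]
  [-6, -1]

Apply the min-plus product entry-by-entry:
  C[0][0] = min over k of (A[0][0] + B[0][0] = -2 + 4 = 2, A[0][1] + B[1][0] = 7 + -5 = 2) = 2 (attained at k = 0)
  C[0][1] = min over k of (A[0][0] + B[0][1] = -2 + 0 = -2, A[0][1] + B[1][1] = 7 + 1 = 8) = -2 (attained at k = 0)
  C[1][0] = min over k of (A[1][0] + B[0][0] = -1 + 4 = 3, A[1][1] + B[1][0] = -1 + -5 = -6) = -6 (attained at k = 1)
  C[1][1] = min over k of (A[1][0] + B[0][1] = -1 + 0 = -1, A[1][1] + B[1][1] = -1 + 1 = 0) = -1 (attained at k = 0)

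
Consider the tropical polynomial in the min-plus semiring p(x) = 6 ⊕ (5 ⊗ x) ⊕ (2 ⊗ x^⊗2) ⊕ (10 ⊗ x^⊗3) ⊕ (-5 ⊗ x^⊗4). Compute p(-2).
p(-2) = -13

A tropical monomial a ⊗ x^⊗i evaluates to a + i · x. Evaluating each term at x = -2:
  Term 0 contributes 6 + 0 · -2 = 6
  Term 1 contributes 5 + 1 · -2 = 3
  Term 2 contributes 2 + 2 · -2 = -2
  Term 3 contributes 10 + 3 · -2 = 4
  Term 4 contributes -5 + 4 · -2 = -13
p(-2) = ⊕ of these = min[6, 3, -2, 4, -13] = -13.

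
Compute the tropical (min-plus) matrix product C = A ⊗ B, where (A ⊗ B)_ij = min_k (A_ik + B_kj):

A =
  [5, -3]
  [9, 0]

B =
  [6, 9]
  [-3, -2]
A ⊗ B =
  [-6, -5]
  [-3, -2]

Apply the min-plus product entry-by-entry:
  C[0][0] = min over k of (A[0][0] + B[0][0] = 5 + 6 = 11, A[0][1] + B[1][0] = -3 + -3 = -6) = -6 (attained at k = 1)
  C[0][1] = min over k of (A[0][0] + B[0][1] = 5 + 9 = 14, A[0][1] + B[1][1] = -3 + -2 = -5) = -5 (attained at k = 1)
  C[1][0] = min over k of (A[1][0] + B[0][0] = 9 + 6 = 15, A[1][1] + B[1][0] = 0 + -3 = -3) = -3 (attained at k = 1)
  C[1][1] = min over k of (A[1][0] + B[0][1] = 9 + 9 = 18, A[1][1] + B[1][1] = 0 + -2 = -2) = -2 (attained at k = 1)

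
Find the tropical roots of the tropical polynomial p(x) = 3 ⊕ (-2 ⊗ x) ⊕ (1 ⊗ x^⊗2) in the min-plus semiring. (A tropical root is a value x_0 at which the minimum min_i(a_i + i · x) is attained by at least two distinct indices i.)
Roots: {-3, 5}

Each tropical root is a break point of the lower envelope of the lines y = a_i + i · x (there are 3 lines, with slopes 0, 1, ..., 2). Only the lines that attain the minimum somewhere contribute to roots; other lines are dominated. Here the surviving (envelope) indices are i = 2, i = 1, i = 0.
Intersections between consecutive envelope lines give the roots: for adjacent envelope indices i < j the intersection is x = (a_i − a_j) / (j − i). Reading off the sorted break points: {-3, 5}.
Verification: at each break x_0, at least two indices attain the minimum of min_i(a_i + i · x_0).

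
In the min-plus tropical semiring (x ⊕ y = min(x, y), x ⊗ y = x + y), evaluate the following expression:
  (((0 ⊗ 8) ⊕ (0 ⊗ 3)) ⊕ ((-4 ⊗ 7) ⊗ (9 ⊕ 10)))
(((0 ⊗ 8) ⊕ (0 ⊗ 3)) ⊕ ((-4 ⊗ 7) ⊗ (9 ⊕ 10))) = 3

Expand innermost to outermost. Recall ⊕ takes the minimum of its arguments and ⊗ takes their sum. Working out the expression (((0 ⊗ 8) ⊕ (0 ⊗ 3)) ⊕ ((-4 ⊗ 7) ⊗ (9 ⊕ 10))) gives 3.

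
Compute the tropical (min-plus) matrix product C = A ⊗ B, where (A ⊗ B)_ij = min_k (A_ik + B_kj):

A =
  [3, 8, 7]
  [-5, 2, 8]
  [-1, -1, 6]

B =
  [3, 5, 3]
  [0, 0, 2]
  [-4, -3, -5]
A ⊗ B =
  [3, 4, 2]
  [-2, 0, -2]
  [-1, -1, 1]

Apply the min-plus product entry-by-entry:
  C[0][0] = min over k of (A[0][0] + B[0][0] = 3 + 3 = 6, A[0][1] + B[1][0] = 8 + 0 = 8, A[0][2] + B[2][0] = 7 + -4 = 3) = 3 (attained at k = 2)
  C[0][1] = min over k of (A[0][0] + B[0][1] = 3 + 5 = 8, A[0][1] + B[1][1] = 8 + 0 = 8, A[0][2] + B[2][1] = 7 + -3 = 4) = 4 (attained at k = 2)
  C[0][2] = min over k of (A[0][0] + B[0][2] = 3 + 3 = 6, A[0][1] + B[1][2] = 8 + 2 = 10, A[0][2] + B[2][2] = 7 + -5 = 2) = 2 (attained at k = 2)
  C[1][0] = min over k of (A[1][0] + B[0][0] = -5 + 3 = -2, A[1][1] + B[1][0] = 2 + 0 = 2, A[1][2] + B[2][0] = 8 + -4 = 4) = -2 (attained at k = 0)
  C[1][1] = min over k of (A[1][0] + B[0][1] = -5 + 5 = 0, A[1][1] + B[1][1] = 2 + 0 = 2, A[1][2] + B[2][1] = 8 + -3 = 5) = 0 (attained at k = 0)
  C[1][2] = min over k of (A[1][0] + B[0][2] = -5 + 3 = -2, A[1][1] + B[1][2] = 2 + 2 = 4, A[1][2] + B[2][2] = 8 + -5 = 3) = -2 (attained at k = 0)
  C[2][0] = min over k of (A[2][0] + B[0][0] = -1 + 3 = 2, A[2][1] + B[1][0] = -1 + 0 = -1, A[2][2] + B[2][0] = 6 + -4 = 2) = -1 (attained at k = 1)
  C[2][1] = min over k of (A[2][0] + B[0][1] = -1 + 5 = 4, A[2][1] + B[1][1] = -1 + 0 = -1, A[2][2] + B[2][1] = 6 + -3 = 3) = -1 (attained at k = 1)
  C[2][2] = min over k of (A[2][0] + B[0][2] = -1 + 3 = 2, A[2][1] + B[1][2] = -1 + 2 = 1, A[2][2] + B[2][2] = 6 + -5 = 1) = 1 (attained at k = 1)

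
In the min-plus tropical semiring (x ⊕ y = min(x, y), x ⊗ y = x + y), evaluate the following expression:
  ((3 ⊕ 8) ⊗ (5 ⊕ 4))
((3 ⊕ 8) ⊗ (5 ⊕ 4)) = 7

Expand innermost to outermost. Recall ⊕ takes the minimum of its arguments and ⊗ takes their sum. Working out the expression ((3 ⊕ 8) ⊗ (5 ⊕ 4)) gives 7.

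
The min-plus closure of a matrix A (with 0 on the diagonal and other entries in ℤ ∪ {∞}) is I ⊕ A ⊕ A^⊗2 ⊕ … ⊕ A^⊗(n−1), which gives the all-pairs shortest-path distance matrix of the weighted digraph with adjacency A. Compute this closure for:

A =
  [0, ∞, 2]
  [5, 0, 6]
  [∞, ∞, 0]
Closure =
  [0, ∞, 2]
  [5, 0, 6]
  [∞, ∞, 0]

This is the Floyd-Warshall all-pairs shortest-path computation. For each intermediate vertex k = 0, 1, …, 2, update dist[i][j] ← min(dist[i][j], dist[i][k] + dist[k][j]). The final matrix gives, for each (i, j), the minimum total weight of any directed path from i to j (possibly empty when i = j).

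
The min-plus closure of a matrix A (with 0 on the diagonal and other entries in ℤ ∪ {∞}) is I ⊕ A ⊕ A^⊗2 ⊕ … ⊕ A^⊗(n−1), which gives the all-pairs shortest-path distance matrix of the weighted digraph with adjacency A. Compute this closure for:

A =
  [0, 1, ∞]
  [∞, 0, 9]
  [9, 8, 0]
Closure =
  [0, 1, 10]
  [18, 0, 9]
  [9, 8, 0]

This is the Floyd-Warshall all-pairs shortest-path computation. For each intermediate vertex k = 0, 1, …, 2, update dist[i][j] ← min(dist[i][j], dist[i][k] + dist[k][j]). The final matrix gives, for each (i, j), the minimum total weight of any directed path from i to j (possibly empty when i = j).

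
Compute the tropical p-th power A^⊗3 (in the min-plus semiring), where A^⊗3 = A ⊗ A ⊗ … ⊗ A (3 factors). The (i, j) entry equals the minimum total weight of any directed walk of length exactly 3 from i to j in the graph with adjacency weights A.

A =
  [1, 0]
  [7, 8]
A^⊗3 =
  [3, 2]
  [9, 8]

Each entry (A^⊗3)_ij equals the minimum over all length-3 walks i = v_0 → v_1 → … → v_3 = j of Σ_t A[v_t][v_{t+1}]. For example, for (i, j) = (0, 1) we minimise over 4 possible intermediate vertex sequences; the minimum is 2, attained along the walk 0 → 0 → 0 → 1.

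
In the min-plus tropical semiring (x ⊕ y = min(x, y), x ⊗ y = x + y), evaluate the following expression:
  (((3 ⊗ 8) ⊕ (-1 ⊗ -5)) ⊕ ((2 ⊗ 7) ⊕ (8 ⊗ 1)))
(((3 ⊗ 8) ⊕ (-1 ⊗ -5)) ⊕ ((2 ⊗ 7) ⊕ (8 ⊗ 1))) = -6

Expand innermost to outermost. Recall ⊕ takes the minimum of its arguments and ⊗ takes their sum. Working out the expression (((3 ⊗ 8) ⊕ (-1 ⊗ -5)) ⊕ ((2 ⊗ 7) ⊕ (8 ⊗ 1))) gives -6.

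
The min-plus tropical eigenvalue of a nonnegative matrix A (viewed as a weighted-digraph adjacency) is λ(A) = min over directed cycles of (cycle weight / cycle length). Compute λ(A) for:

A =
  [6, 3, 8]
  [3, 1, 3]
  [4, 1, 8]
λ(A) = 1

Enumerate directed cycles and compute their means (weight / length). Sample:
  cycle 0 → 0: weight = 6, length = 1, mean = 6/1 ≈ 6.000
  cycle 1 → 1: weight = 1, length = 1, mean = 1/1 ≈ 1.000
  cycle 2 → 2: weight = 8, length = 1, mean = 8/1 ≈ 8.000
  cycle 0 → 1 → 0: weight = 6, length = 2, mean = 6/2 ≈ 3.000
  cycle 0 → 2 → 0: weight = 12, length = 2, mean = 12/2 ≈ 6.000
  cycle 1 → 0 → 1: weight = 6, length = 2, mean = 6/2 ≈ 3.000
Minimum mean = 1.000, attained e.g. along the cycle 1 → 1 with weight 1 and length 1. So λ(A) = 1/1 = 1.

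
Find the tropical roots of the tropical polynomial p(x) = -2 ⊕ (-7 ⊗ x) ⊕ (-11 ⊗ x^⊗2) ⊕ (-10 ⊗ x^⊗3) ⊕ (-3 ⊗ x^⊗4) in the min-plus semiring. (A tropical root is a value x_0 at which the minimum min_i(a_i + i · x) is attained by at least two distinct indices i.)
Roots: {-7, -1, 4, 5}

Each tropical root is a break point of the lower envelope of the lines y = a_i + i · x (there are 5 lines, with slopes 0, 1, ..., 4). Only the lines that attain the minimum somewhere contribute to roots; other lines are dominated. Here the surviving (envelope) indices are i = 4, i = 3, i = 2, i = 1, i = 0.
Intersections between consecutive envelope lines give the roots: for adjacent envelope indices i < j the intersection is x = (a_i − a_j) / (j − i). Reading off the sorted break points: {-7, -1, 4, 5}.
Verification: at each break x_0, at least two indices attain the minimum of min_i(a_i + i · x_0).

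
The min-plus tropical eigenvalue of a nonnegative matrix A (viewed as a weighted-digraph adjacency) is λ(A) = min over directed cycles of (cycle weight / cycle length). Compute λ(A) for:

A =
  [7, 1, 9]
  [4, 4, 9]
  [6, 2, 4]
λ(A) = 5/2

Enumerate directed cycles and compute their means (weight / length). Sample:
  cycle 0 → 0: weight = 7, length = 1, mean = 7/1 ≈ 7.000
  cycle 1 → 1: weight = 4, length = 1, mean = 4/1 ≈ 4.000
  cycle 2 → 2: weight = 4, length = 1, mean = 4/1 ≈ 4.000
  cycle 0 → 1 → 0: weight = 5, length = 2, mean = 5/2 ≈ 2.500
  cycle 0 → 2 → 0: weight = 15, length = 2, mean = 15/2 ≈ 7.500
  cycle 1 → 0 → 1: weight = 5, length = 2, mean = 5/2 ≈ 2.500
Minimum mean = 2.500, attained e.g. along the cycle 0 → 1 → 0 with weight 5 and length 2. So λ(A) = 5/2 = 5/2.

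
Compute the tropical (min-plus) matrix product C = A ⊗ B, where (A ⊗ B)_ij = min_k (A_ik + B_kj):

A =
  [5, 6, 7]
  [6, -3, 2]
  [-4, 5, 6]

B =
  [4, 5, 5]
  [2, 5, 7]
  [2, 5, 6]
A ⊗ B =
  [8, 10, 10]
  [-1, 2, 4]
  [0, 1, 1]

Apply the min-plus product entry-by-entry:
  C[0][0] = min over k of (A[0][0] + B[0][0] = 5 + 4 = 9, A[0][1] + B[1][0] = 6 + 2 = 8, A[0][2] + B[2][0] = 7 + 2 = 9) = 8 (attained at k = 1)
  C[0][1] = min over k of (A[0][0] + B[0][1] = 5 + 5 = 10, A[0][1] + B[1][1] = 6 + 5 = 11, A[0][2] + B[2][1] = 7 + 5 = 12) = 10 (attained at k = 0)
  C[0][2] = min over k of (A[0][0] + B[0][2] = 5 + 5 = 10, A[0][1] + B[1][2] = 6 + 7 = 13, A[0][2] + B[2][2] = 7 + 6 = 13) = 10 (attained at k = 0)
  C[1][0] = min over k of (A[1][0] + B[0][0] = 6 + 4 = 10, A[1][1] + B[1][0] = -3 + 2 = -1, A[1][2] + B[2][0] = 2 + 2 = 4) = -1 (attained at k = 1)
  C[1][1] = min over k of (A[1][0] + B[0][1] = 6 + 5 = 11, A[1][1] + B[1][1] = -3 + 5 = 2, A[1][2] + B[2][1] = 2 + 5 = 7) = 2 (attained at k = 1)
  C[1][2] = min over k of (A[1][0] + B[0][2] = 6 + 5 = 11, A[1][1] + B[1][2] = -3 + 7 = 4, A[1][2] + B[2][2] = 2 + 6 = 8) = 4 (attained at k = 1)
  C[2][0] = min over k of (A[2][0] + B[0][0] = -4 + 4 = 0, A[2][1] + B[1][0] = 5 + 2 = 7, A[2][2] + B[2][0] = 6 + 2 = 8) = 0 (attained at k = 0)
  C[2][1] = min over k of (A[2][0] + B[0][1] = -4 + 5 = 1, A[2][1] + B[1][1] = 5 + 5 = 10, A[2][2] + B[2][1] = 6 + 5 = 11) = 1 (attained at k = 0)
  C[2][2] = min over k of (A[2][0] + B[0][2] = -4 + 5 = 1, A[2][1] + B[1][2] = 5 + 7 = 12, A[2][2] + B[2][2] = 6 + 6 = 12) = 1 (attained at k = 0)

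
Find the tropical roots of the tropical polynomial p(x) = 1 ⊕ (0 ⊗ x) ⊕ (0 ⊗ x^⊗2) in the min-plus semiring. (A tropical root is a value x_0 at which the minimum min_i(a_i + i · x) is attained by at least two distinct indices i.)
Roots: {0, 1}

Each tropical root is a break point of the lower envelope of the lines y = a_i + i · x (there are 3 lines, with slopes 0, 1, ..., 2). Only the lines that attain the minimum somewhere contribute to roots; other lines are dominated. Here the surviving (envelope) indices are i = 2, i = 1, i = 0.
Intersections between consecutive envelope lines give the roots: for adjacent envelope indices i < j the intersection is x = (a_i − a_j) / (j − i). Reading off the sorted break points: {0, 1}.
Verification: at each break x_0, at least two indices attain the minimum of min_i(a_i + i · x_0).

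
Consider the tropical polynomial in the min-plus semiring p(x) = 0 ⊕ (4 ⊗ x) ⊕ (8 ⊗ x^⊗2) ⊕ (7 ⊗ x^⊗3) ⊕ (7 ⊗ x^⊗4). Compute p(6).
p(6) = 0

A tropical monomial a ⊗ x^⊗i evaluates to a + i · x. Evaluating each term at x = 6:
  Term 0 contributes 0 + 0 · 6 = 0
  Term 1 contributes 4 + 1 · 6 = 10
  Term 2 contributes 8 + 2 · 6 = 20
  Term 3 contributes 7 + 3 · 6 = 25
  Term 4 contributes 7 + 4 · 6 = 31
p(6) = ⊕ of these = min[0, 10, 20, 25, 31] = 0.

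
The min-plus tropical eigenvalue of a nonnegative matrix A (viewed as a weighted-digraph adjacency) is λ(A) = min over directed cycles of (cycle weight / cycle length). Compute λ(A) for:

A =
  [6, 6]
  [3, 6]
λ(A) = 9/2

Enumerate directed cycles and compute their means (weight / length). Sample:
  cycle 0 → 0: weight = 6, length = 1, mean = 6/1 ≈ 6.000
  cycle 1 → 1: weight = 6, length = 1, mean = 6/1 ≈ 6.000
  cycle 0 → 1 → 0: weight = 9, length = 2, mean = 9/2 ≈ 4.500
  cycle 1 → 0 → 1: weight = 9, length = 2, mean = 9/2 ≈ 4.500
Minimum mean = 4.500, attained e.g. along the cycle 0 → 1 → 0 with weight 9 and length 2. So λ(A) = 9/2 = 9/2.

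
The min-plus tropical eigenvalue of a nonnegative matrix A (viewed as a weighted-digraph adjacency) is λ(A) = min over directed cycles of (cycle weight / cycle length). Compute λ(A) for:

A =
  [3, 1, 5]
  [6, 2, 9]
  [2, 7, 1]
λ(A) = 1

Enumerate directed cycles and compute their means (weight / length). Sample:
  cycle 0 → 0: weight = 3, length = 1, mean = 3/1 ≈ 3.000
  cycle 1 → 1: weight = 2, length = 1, mean = 2/1 ≈ 2.000
  cycle 2 → 2: weight = 1, length = 1, mean = 1/1 ≈ 1.000
  cycle 0 → 1 → 0: weight = 7, length = 2, mean = 7/2 ≈ 3.500
  cycle 0 → 2 → 0: weight = 7, length = 2, mean = 7/2 ≈ 3.500
  cycle 1 → 0 → 1: weight = 7, length = 2, mean = 7/2 ≈ 3.500
Minimum mean = 1.000, attained e.g. along the cycle 2 → 2 with weight 1 and length 1. So λ(A) = 1/1 = 1.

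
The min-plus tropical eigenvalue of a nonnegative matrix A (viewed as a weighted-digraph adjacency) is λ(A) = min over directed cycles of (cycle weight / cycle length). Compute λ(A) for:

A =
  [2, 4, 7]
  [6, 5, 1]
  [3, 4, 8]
λ(A) = 2

Enumerate directed cycles and compute their means (weight / length). Sample:
  cycle 0 → 0: weight = 2, length = 1, mean = 2/1 ≈ 2.000
  cycle 1 → 1: weight = 5, length = 1, mean = 5/1 ≈ 5.000
  cycle 2 → 2: weight = 8, length = 1, mean = 8/1 ≈ 8.000
  cycle 0 → 1 → 0: weight = 10, length = 2, mean = 10/2 ≈ 5.000
  cycle 0 → 2 → 0: weight = 10, length = 2, mean = 10/2 ≈ 5.000
  cycle 1 → 0 → 1: weight = 10, length = 2, mean = 10/2 ≈ 5.000
Minimum mean = 2.000, attained e.g. along the cycle 0 → 0 with weight 2 and length 1. So λ(A) = 2/1 = 2.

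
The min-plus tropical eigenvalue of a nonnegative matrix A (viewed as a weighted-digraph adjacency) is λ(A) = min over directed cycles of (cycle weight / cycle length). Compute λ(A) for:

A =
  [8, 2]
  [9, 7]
λ(A) = 11/2

Enumerate directed cycles and compute their means (weight / length). Sample:
  cycle 0 → 0: weight = 8, length = 1, mean = 8/1 ≈ 8.000
  cycle 1 → 1: weight = 7, length = 1, mean = 7/1 ≈ 7.000
  cycle 0 → 1 → 0: weight = 11, length = 2, mean = 11/2 ≈ 5.500
  cycle 1 → 0 → 1: weight = 11, length = 2, mean = 11/2 ≈ 5.500
Minimum mean = 5.500, attained e.g. along the cycle 0 → 1 → 0 with weight 11 and length 2. So λ(A) = 11/2 = 11/2.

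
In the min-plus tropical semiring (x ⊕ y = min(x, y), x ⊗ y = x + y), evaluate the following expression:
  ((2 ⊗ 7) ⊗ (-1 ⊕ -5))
((2 ⊗ 7) ⊗ (-1 ⊕ -5)) = 4

Expand innermost to outermost. Recall ⊕ takes the minimum of its arguments and ⊗ takes their sum. Working out the expression ((2 ⊗ 7) ⊗ (-1 ⊕ -5)) gives 4.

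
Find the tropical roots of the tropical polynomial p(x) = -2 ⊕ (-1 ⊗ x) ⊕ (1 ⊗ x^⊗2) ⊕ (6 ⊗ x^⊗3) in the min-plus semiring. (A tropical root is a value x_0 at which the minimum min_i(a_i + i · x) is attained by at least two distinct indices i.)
Roots: {-5, -2, -1}

Each tropical root is a break point of the lower envelope of the lines y = a_i + i · x (there are 4 lines, with slopes 0, 1, ..., 3). Only the lines that attain the minimum somewhere contribute to roots; other lines are dominated. Here the surviving (envelope) indices are i = 3, i = 2, i = 1, i = 0.
Intersections between consecutive envelope lines give the roots: for adjacent envelope indices i < j the intersection is x = (a_i − a_j) / (j − i). Reading off the sorted break points: {-5, -2, -1}.
Verification: at each break x_0, at least two indices attain the minimum of min_i(a_i + i · x_0).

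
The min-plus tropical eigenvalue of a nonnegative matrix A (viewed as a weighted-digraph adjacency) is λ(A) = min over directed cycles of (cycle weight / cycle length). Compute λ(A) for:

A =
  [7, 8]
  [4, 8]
λ(A) = 6

Enumerate directed cycles and compute their means (weight / length). Sample:
  cycle 0 → 0: weight = 7, length = 1, mean = 7/1 ≈ 7.000
  cycle 1 → 1: weight = 8, length = 1, mean = 8/1 ≈ 8.000
  cycle 0 → 1 → 0: weight = 12, length = 2, mean = 12/2 ≈ 6.000
  cycle 1 → 0 → 1: weight = 12, length = 2, mean = 12/2 ≈ 6.000
Minimum mean = 6.000, attained e.g. along the cycle 0 → 1 → 0 with weight 12 and length 2. So λ(A) = 12/2 = 6.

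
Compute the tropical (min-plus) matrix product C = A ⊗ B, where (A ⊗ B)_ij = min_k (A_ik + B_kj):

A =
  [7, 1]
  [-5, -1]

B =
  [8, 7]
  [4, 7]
A ⊗ B =
  [5, 8]
  [3, 2]

Apply the min-plus product entry-by-entry:
  C[0][0] = min over k of (A[0][0] + B[0][0] = 7 + 8 = 15, A[0][1] + B[1][0] = 1 + 4 = 5) = 5 (attained at k = 1)
  C[0][1] = min over k of (A[0][0] + B[0][1] = 7 + 7 = 14, A[0][1] + B[1][1] = 1 + 7 = 8) = 8 (attained at k = 1)
  C[1][0] = min over k of (A[1][0] + B[0][0] = -5 + 8 = 3, A[1][1] + B[1][0] = -1 + 4 = 3) = 3 (attained at k = 0)
  C[1][1] = min over k of (A[1][0] + B[0][1] = -5 + 7 = 2, A[1][1] + B[1][1] = -1 + 7 = 6) = 2 (attained at k = 0)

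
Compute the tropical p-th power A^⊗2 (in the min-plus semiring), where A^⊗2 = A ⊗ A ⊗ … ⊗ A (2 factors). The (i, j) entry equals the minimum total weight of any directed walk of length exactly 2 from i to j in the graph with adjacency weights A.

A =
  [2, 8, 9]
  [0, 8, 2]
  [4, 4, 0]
A^⊗2 =
  [4, 10, 9]
  [2, 6, 2]
  [4, 4, 0]

Each entry (A^⊗2)_ij equals the minimum over all length-2 walks i = v_0 → v_1 → … → v_2 = j of Σ_t A[v_t][v_{t+1}]. For example, for (i, j) = (0, 2) we minimise over 3 possible intermediate vertex sequences; the minimum is 9, attained along the walk 0 → 2 → 2.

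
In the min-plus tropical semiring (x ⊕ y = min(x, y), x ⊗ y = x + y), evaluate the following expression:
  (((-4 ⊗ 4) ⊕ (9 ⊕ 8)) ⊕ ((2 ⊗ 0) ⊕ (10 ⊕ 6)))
(((-4 ⊗ 4) ⊕ (9 ⊕ 8)) ⊕ ((2 ⊗ 0) ⊕ (10 ⊕ 6))) = 0

Expand innermost to outermost. Recall ⊕ takes the minimum of its arguments and ⊗ takes their sum. Working out the expression (((-4 ⊗ 4) ⊕ (9 ⊕ 8)) ⊕ ((2 ⊗ 0) ⊕ (10 ⊕ 6))) gives 0.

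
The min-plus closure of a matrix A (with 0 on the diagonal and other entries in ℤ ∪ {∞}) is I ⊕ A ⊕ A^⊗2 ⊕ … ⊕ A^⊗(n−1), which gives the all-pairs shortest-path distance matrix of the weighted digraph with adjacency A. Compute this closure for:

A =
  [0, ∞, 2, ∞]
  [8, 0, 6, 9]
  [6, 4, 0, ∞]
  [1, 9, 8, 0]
Closure =
  [0, 6, 2, 15]
  [8, 0, 6, 9]
  [6, 4, 0, 13]
  [1, 7, 3, 0]

This is the Floyd-Warshall all-pairs shortest-path computation. For each intermediate vertex k = 0, 1, …, 3, update dist[i][j] ← min(dist[i][j], dist[i][k] + dist[k][j]). The final matrix gives, for each (i, j), the minimum total weight of any directed path from i to j (possibly empty when i = j).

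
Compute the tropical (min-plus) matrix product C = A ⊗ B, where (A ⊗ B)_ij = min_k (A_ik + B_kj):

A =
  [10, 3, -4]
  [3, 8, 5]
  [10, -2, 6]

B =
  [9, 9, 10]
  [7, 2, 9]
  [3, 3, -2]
A ⊗ B =
  [-1, -1, -6]
  [8, 8, 3]
  [5, 0, 4]

Apply the min-plus product entry-by-entry:
  C[0][0] = min over k of (A[0][0] + B[0][0] = 10 + 9 = 19, A[0][1] + B[1][0] = 3 + 7 = 10, A[0][2] + B[2][0] = -4 + 3 = -1) = -1 (attained at k = 2)
  C[0][1] = min over k of (A[0][0] + B[0][1] = 10 + 9 = 19, A[0][1] + B[1][1] = 3 + 2 = 5, A[0][2] + B[2][1] = -4 + 3 = -1) = -1 (attained at k = 2)
  C[0][2] = min over k of (A[0][0] + B[0][2] = 10 + 10 = 20, A[0][1] + B[1][2] = 3 + 9 = 12, A[0][2] + B[2][2] = -4 + -2 = -6) = -6 (attained at k = 2)
  C[1][0] = min over k of (A[1][0] + B[0][0] = 3 + 9 = 12, A[1][1] + B[1][0] = 8 + 7 = 15, A[1][2] + B[2][0] = 5 + 3 = 8) = 8 (attained at k = 2)
  C[1][1] = min over k of (A[1][0] + B[0][1] = 3 + 9 = 12, A[1][1] + B[1][1] = 8 + 2 = 10, A[1][2] + B[2][1] = 5 + 3 = 8) = 8 (attained at k = 2)
  C[1][2] = min over k of (A[1][0] + B[0][2] = 3 + 10 = 13, A[1][1] + B[1][2] = 8 + 9 = 17, A[1][2] + B[2][2] = 5 + -2 = 3) = 3 (attained at k = 2)
  C[2][0] = min over k of (A[2][0] + B[0][0] = 10 + 9 = 19, A[2][1] + B[1][0] = -2 + 7 = 5, A[2][2] + B[2][0] = 6 + 3 = 9) = 5 (attained at k = 1)
  C[2][1] = min over k of (A[2][0] + B[0][1] = 10 + 9 = 19, A[2][1] + B[1][1] = -2 + 2 = 0, A[2][2] + B[2][1] = 6 + 3 = 9) = 0 (attained at k = 1)
  C[2][2] = min over k of (A[2][0] + B[0][2] = 10 + 10 = 20, A[2][1] + B[1][2] = -2 + 9 = 7, A[2][2] + B[2][2] = 6 + -2 = 4) = 4 (attained at k = 2)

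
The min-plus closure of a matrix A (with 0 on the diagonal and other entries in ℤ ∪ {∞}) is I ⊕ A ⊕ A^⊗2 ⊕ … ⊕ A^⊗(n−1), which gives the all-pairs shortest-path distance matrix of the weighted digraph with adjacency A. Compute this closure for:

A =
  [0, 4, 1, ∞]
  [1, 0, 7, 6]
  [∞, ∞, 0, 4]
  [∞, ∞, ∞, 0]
Closure =
  [0, 4, 1, 5]
  [1, 0, 2, 6]
  [∞, ∞, 0, 4]
  [∞, ∞, ∞, 0]

This is the Floyd-Warshall all-pairs shortest-path computation. For each intermediate vertex k = 0, 1, …, 3, update dist[i][j] ← min(dist[i][j], dist[i][k] + dist[k][j]). The final matrix gives, for each (i, j), the minimum total weight of any directed path from i to j (possibly empty when i = j).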